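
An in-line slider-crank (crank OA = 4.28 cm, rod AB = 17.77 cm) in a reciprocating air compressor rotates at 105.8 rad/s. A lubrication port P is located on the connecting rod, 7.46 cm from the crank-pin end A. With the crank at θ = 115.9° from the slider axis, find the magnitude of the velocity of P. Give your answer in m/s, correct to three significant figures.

4.05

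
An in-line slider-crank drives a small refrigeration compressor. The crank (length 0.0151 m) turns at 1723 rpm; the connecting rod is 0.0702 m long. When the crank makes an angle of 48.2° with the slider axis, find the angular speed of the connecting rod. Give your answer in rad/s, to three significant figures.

ω = 180.4 rad/s (converted from 1723 rpm).
The rod makes angle φ with the slider axis where L sinφ = r sinθ; differentiating, L cosφ·φ̇ = r ω cosθ.
L cosφ = √(L² − r² sin²θ) = 0.069292 m.
|ω_rod| = r ω |cosθ| / √(L² − r² sin²θ) = 0.0151·180.4·0.66653/0.069292 = 26.208 rad/s.

26.2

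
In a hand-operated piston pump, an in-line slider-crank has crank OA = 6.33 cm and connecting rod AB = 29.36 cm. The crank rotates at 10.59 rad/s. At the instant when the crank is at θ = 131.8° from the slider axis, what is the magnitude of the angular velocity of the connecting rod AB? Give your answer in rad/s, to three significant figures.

1.54

ω = 10.59 rad/s
The rod makes angle φ with the slider axis where L sinφ = r sinθ; differentiating, L cosφ·φ̇ = r ω cosθ.
L cosφ = √(L² − r² sin²θ) = 0.28978 m.
|ω_rod| = r ω |cosθ| / √(L² − r² sin²θ) = 0.0633·10.59·0.66653/0.28978 = 1.5419 rad/s.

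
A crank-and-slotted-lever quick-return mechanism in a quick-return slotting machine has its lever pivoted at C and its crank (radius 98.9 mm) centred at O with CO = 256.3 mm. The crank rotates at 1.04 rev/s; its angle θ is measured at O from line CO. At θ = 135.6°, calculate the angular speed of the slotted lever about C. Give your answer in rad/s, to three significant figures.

1.39

ω = 6.535 rad/s (from 1.04 rev/s).
Crank pin A relative to C: A = (d + r cosθ, r sinθ); lever angle φ = atan2(r sinθ, d + r cosθ).
Differentiating tanφ: φ̇ = rω(d cosθ + r)/(d² + r² + 2dr cosθ).
d² + r² + 2dr cosθ = |CA|² = 0.0392499 m²;  d cosθ + r = -0.084219 m.
|ω_lever| = |0.0989·6.535·-0.084219| / 0.0392499 = 1.3867 rad/s.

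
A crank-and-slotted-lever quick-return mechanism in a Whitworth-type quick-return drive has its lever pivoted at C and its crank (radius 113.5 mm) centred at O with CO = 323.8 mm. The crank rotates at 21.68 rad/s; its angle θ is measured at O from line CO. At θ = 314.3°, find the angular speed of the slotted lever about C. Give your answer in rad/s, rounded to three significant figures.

4.94

ω = 21.68 rad/s
Crank pin A relative to C: A = (d + r cosθ, r sinθ); lever angle φ = atan2(r sinθ, d + r cosθ).
Differentiating tanφ: φ̇ = rω(d cosθ + r)/(d² + r² + 2dr cosθ).
d² + r² + 2dr cosθ = |CA|² = 0.169064 m²;  d cosθ + r = +0.33965 m.
|ω_lever| = |0.1135·21.68·+0.33965| / 0.169064 = 4.9435 rad/s.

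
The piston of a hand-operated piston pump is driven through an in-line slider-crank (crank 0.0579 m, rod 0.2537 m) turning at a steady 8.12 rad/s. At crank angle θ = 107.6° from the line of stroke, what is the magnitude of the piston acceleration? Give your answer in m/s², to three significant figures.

1.88

ω = 8.12 rad/s
x(θ) = r cosθ + √(L² − r² sin²θ); with ω constant, a = ω²·d²x/dθ².
d²x/dθ² = −r cosθ − r²(cos2θ)/√u − r⁴ sin²2θ/(4u^{3/2}),  u = L² − r² sin²θ = 0.0613178 m².
Substituting r = 0.0579 m, L = 0.2537 m, θ = 107.6°: d²x/dθ² = +0.028508 m.
a = ω²·d²x/dθ² = (8.12)²·(+0.028508) = +1.8797 m/s²;  |a| = 1.8797 m/s².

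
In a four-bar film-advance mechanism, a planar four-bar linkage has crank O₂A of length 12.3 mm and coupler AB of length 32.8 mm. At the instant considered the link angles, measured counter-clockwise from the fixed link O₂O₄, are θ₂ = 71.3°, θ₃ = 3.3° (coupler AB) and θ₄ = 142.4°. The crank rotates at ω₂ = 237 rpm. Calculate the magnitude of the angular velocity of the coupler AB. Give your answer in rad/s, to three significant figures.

13.4

ω₂ = 24.82 rad/s (from 237 rpm).
Differentiating the loop-closure r₂e^{iθ₂}+r₃e^{iθ₃}=r₁+r₄e^{iθ₄} gives r₂ω₂e^{iθ₂}+r₃ω₃e^{iθ₃}=r₄ω₄e^{iθ₄}.
Eliminating the other unknown: ω₃ = r₂ω₂ sin(θ₄−θ₂) / [r₃ sin(θ₃−θ₄)].
Numerator sine = +0.94609; denominator sine = -0.65474.
Result = 0.0123·24.82·(+0.94609) / (0.0328·(-0.65474)) = -13.448 rad/s; magnitude 13.448 rad/s.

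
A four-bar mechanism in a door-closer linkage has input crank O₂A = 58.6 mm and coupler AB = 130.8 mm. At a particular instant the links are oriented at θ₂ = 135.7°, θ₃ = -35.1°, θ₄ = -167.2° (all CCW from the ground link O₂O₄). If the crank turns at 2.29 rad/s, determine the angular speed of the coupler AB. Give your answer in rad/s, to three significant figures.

1.16

ω₂ = 2.29 rad/s
Differentiating the loop-closure r₂e^{iθ₂}+r₃e^{iθ₃}=r₁+r₄e^{iθ₄} gives r₂ω₂e^{iθ₂}+r₃ω₃e^{iθ₃}=r₄ω₄e^{iθ₄}.
Eliminating the other unknown: ω₃ = r₂ω₂ sin(θ₄−θ₂) / [r₃ sin(θ₃−θ₄)].
Numerator sine = +0.83962; denominator sine = +0.74198.
Result = 0.0586·2.29·(+0.83962) / (0.1308·(+0.74198)) = +1.161 rad/s; magnitude 1.161 rad/s.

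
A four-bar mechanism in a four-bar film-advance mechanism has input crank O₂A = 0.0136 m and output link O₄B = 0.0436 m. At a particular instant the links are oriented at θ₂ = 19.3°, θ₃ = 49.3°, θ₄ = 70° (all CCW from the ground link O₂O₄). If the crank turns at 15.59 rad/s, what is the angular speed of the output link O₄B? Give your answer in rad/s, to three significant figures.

6.88

ω₂ = 15.59 rad/s
Differentiating the loop-closure r₂e^{iθ₂}+r₃e^{iθ₃}=r₁+r₄e^{iθ₄} gives r₂ω₂e^{iθ₂}+r₃ω₃e^{iθ₃}=r₄ω₄e^{iθ₄}.
Eliminating the other unknown: ω₄ = r₂ω₂ sin(θ₂−θ₃) / [r₄ sin(θ₄−θ₃)].
Numerator sine = -0.50000; denominator sine = +0.35347.
Result = 0.0136·15.59·(-0.50000) / (0.0436·(+0.35347)) = -6.8788 rad/s; magnitude 6.8788 rad/s.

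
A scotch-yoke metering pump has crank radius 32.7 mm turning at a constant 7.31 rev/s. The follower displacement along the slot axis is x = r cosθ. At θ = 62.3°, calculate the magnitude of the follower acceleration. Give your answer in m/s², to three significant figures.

ω = 45.93 rad/s (from 7.31 rev/s).
x = r cosθ ⇒ ẍ = −rω² cosθ (ω constant).
|a| = rω²|cosθ| = 0.0327·(45.93)²·|cos 62.3°| = 32.066 m/s².

32.1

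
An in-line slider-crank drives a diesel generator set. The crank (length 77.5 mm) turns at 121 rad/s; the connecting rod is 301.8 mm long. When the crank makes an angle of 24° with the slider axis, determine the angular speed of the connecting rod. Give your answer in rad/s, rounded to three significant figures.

28.5

ω = 121 rad/s
The rod makes angle φ with the slider axis where L sinφ = r sinθ; differentiating, L cosφ·φ̇ = r ω cosθ.
L cosφ = √(L² − r² sin²θ) = 0.30015 m.
|ω_rod| = r ω |cosθ| / √(L² − r² sin²θ) = 0.0775·121·0.91355/0.30015 = 28.542 rad/s.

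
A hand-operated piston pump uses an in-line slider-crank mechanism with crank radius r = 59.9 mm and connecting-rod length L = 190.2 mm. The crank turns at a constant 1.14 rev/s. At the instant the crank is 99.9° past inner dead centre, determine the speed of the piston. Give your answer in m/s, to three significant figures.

0.399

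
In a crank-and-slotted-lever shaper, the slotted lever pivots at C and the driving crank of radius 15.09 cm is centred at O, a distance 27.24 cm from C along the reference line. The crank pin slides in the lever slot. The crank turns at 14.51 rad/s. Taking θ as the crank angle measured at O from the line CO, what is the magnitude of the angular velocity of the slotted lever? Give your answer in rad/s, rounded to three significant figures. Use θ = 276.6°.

3.75

ω = 14.51 rad/s
Crank pin A relative to C: A = (d + r cosθ, r sinθ); lever angle φ = atan2(r sinθ, d + r cosθ).
Differentiating tanφ: φ̇ = rω(d cosθ + r)/(d² + r² + 2dr cosθ).
d² + r² + 2dr cosθ = |CA|² = 0.106422 m²;  d cosθ + r = +0.18221 m.
|ω_lever| = |0.1509·14.51·+0.18221| / 0.106422 = 3.7488 rad/s.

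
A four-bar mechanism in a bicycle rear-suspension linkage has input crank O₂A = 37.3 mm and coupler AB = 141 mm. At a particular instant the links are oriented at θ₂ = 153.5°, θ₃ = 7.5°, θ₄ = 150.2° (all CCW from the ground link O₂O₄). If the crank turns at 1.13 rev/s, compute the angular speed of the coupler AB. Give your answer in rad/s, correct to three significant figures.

0.178

ω₂ = 7.1 rad/s (from 1.13 rev/s).
Differentiating the loop-closure r₂e^{iθ₂}+r₃e^{iθ₃}=r₁+r₄e^{iθ₄} gives r₂ω₂e^{iθ₂}+r₃ω₃e^{iθ₃}=r₄ω₄e^{iθ₄}.
Eliminating the other unknown: ω₃ = r₂ω₂ sin(θ₄−θ₂) / [r₃ sin(θ₃−θ₄)].
Numerator sine = -0.05756; denominator sine = -0.60599.
Result = 0.0373·7.1·(-0.05756) / (0.141·(-0.60599)) = +0.17842 rad/s; magnitude 0.17842 rad/s.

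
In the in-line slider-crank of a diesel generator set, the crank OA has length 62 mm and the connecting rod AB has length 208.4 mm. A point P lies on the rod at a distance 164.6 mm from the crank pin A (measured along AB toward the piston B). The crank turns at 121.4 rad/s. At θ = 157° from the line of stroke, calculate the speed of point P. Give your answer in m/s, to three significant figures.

2.72

ω = 121.4 rad/s.  Crank-pin speed |V_A| = rω = 7.5268 m/s, perpendicular to OA.
Rod angle: sinφ = −(r/L) sinθ ⇒ φ = -6.675°; ω_rod = −rω cosθ/√(L²−r²sin²θ) = +33.473 rad/s.
V_P = V_A + ω_rod × AP, with AP = 0.1646 m along the rod.
Components: V_Px = −rω sinθ − a·ω_rod·sinφ = -2.3005 m/s;  V_Py = rω cosθ + a·ω_rod·cosφ = -1.4562 m/s.
|V_P| = √(V_Px² + V_Py²) = 2.7226 m/s.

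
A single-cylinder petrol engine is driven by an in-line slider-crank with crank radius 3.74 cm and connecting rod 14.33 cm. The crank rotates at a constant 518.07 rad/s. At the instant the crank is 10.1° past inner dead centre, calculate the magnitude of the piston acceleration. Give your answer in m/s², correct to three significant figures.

ω = 518.1 rad/s
x(θ) = r cosθ + √(L² − r² sin²θ); with ω constant, a = ω²·d²x/dθ².
d²x/dθ² = −r cosθ − r²(cos2θ)/√u − r⁴ sin²2θ/(4u^{3/2}),  u = L² − r² sin²θ = 0.0204919 m².
Substituting r = 0.0374 m, L = 0.1433 m, θ = 10.1°: d²x/dθ² = -0.046011 m.
a = ω²·d²x/dθ² = (518.1)²·(-0.046011) = -12349 m/s²;  |a| = 12349 m/s².

12300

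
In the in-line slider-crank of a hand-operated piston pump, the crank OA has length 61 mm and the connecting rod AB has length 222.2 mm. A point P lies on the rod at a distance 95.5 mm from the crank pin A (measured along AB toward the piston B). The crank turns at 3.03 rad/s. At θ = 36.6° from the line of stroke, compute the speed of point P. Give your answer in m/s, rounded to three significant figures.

ω = 3.03 rad/s.  Crank-pin speed |V_A| = rω = 0.18483 m/s, perpendicular to OA.
Rod angle: sinφ = −(r/L) sinθ ⇒ φ = -9.421°; ω_rod = −rω cosθ/√(L²−r²sin²θ) = -0.67693 rad/s.
V_P = V_A + ω_rod × AP, with AP = 0.0955 m along the rod.
Components: V_Px = −rω sinθ − a·ω_rod·sinφ = -0.12078 m/s;  V_Py = rω cosθ + a·ω_rod·cosφ = +0.08461 m/s.
|V_P| = √(V_Px² + V_Py²) = 0.14747 m/s.

0.147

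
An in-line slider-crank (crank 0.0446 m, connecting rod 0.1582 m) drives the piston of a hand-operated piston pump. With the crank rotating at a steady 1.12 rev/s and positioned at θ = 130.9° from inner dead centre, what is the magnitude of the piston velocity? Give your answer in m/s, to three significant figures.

ω = 2π·1.12 = 7.037 rad/s
For an in-line slider-crank, x = r cosθ + √(L² − r² sin²θ), so v = −rω sinθ·[1 + r cosθ/√(L² − r² sin²θ)].
With r = 0.0446 m, L = 0.1582 m, θ = 130.9°: √(L² − r² sin²θ) = 0.15457 m.
v = −0.0446·7.037·0.75585·[1 + 0.0446·-0.65474/0.15457] = -0.19241 m/s.
|v| = 0.19241 m/s.

0.192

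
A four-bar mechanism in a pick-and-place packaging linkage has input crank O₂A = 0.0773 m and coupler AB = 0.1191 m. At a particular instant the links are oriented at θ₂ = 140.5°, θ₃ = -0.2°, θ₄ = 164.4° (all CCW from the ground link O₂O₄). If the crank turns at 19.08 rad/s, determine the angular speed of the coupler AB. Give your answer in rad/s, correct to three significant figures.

18.9

ω₂ = 19.08 rad/s
Differentiating the loop-closure r₂e^{iθ₂}+r₃e^{iθ₃}=r₁+r₄e^{iθ₄} gives r₂ω₂e^{iθ₂}+r₃ω₃e^{iθ₃}=r₄ω₄e^{iθ₄}.
Eliminating the other unknown: ω₃ = r₂ω₂ sin(θ₄−θ₂) / [r₃ sin(θ₃−θ₄)].
Numerator sine = +0.40514; denominator sine = -0.26556.
Result = 0.0773·19.08·(+0.40514) / (0.1191·(-0.26556)) = -18.893 rad/s; magnitude 18.893 rad/s.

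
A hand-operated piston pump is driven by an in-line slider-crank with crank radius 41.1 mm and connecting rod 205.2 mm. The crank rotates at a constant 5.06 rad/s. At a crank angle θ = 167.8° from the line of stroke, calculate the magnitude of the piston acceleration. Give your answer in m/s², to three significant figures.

ω = 5.06 rad/s
x(θ) = r cosθ + √(L² − r² sin²θ); with ω constant, a = ω²·d²x/dθ².
d²x/dθ² = −r cosθ − r²(cos2θ)/√u − r⁴ sin²2θ/(4u^{3/2}),  u = L² − r² sin²θ = 0.0420316 m².
Substituting r = 0.0411 m, L = 0.2052 m, θ = 167.8°: d²x/dθ² = +0.032654 m.
a = ω²·d²x/dθ² = (5.06)²·(+0.032654) = +0.83606 m/s²;  |a| = 0.83606 m/s².

0.836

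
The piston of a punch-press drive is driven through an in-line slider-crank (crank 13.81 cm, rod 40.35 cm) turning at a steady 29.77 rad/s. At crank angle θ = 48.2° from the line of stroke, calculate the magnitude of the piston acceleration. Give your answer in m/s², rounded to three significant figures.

ω = 29.77 rad/s
x(θ) = r cosθ + √(L² − r² sin²θ); with ω constant, a = ω²·d²x/dθ².
d²x/dθ² = −r cosθ − r²(cos2θ)/√u − r⁴ sin²2θ/(4u^{3/2}),  u = L² − r² sin²θ = 0.152213 m².
Substituting r = 0.1381 m, L = 0.4035 m, θ = 48.2°: d²x/dθ² = -0.088111 m.
a = ω²·d²x/dθ² = (29.77)²·(-0.088111) = -78.089 m/s²;  |a| = 78.089 m/s².

78.1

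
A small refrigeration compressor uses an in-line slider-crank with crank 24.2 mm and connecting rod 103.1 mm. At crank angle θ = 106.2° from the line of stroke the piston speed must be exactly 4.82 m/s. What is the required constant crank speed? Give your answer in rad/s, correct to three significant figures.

For an in-line slider-crank, |v_piston| = rω|sinθ|·[1 + r cosθ/√(L² − r² sin²θ)].
With r = 0.0242 m, L = 0.1031 m, θ = 106.2°: the bracketed kinematic factor |dx/dθ| = 0.021677 m.
ω = v/|dx/dθ| = 4.82/0.021677 = 222.35 rad/s.

222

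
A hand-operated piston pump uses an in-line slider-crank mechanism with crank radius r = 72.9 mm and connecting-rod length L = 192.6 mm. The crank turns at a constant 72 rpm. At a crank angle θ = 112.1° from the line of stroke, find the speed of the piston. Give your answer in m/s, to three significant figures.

0.432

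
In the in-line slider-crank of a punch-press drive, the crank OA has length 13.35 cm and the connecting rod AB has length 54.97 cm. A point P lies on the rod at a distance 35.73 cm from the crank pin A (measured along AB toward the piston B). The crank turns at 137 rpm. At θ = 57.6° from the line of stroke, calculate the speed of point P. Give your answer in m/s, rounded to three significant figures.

1.79

ω = 14.35 rad/s.  Crank-pin speed |V_A| = rω = 1.9153 m/s, perpendicular to OA.
Rod angle: sinφ = −(r/L) sinθ ⇒ φ = -11.833°; ω_rod = −rω cosθ/√(L²−r²sin²θ) = -1.9075 rad/s.
V_P = V_A + ω_rod × AP, with AP = 0.3573 m along the rod.
Components: V_Px = −rω sinθ − a·ω_rod·sinφ = -1.7569 m/s;  V_Py = rω cosθ + a·ω_rod·cosφ = +0.3592 m/s.
|V_P| = √(V_Px² + V_Py²) = 1.7932 m/s.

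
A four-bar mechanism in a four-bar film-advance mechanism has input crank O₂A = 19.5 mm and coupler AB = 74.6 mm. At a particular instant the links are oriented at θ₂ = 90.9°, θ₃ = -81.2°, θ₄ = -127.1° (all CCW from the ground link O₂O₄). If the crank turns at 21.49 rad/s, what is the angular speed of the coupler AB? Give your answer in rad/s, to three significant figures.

ω₂ = 21.49 rad/s
Differentiating the loop-closure r₂e^{iθ₂}+r₃e^{iθ₃}=r₁+r₄e^{iθ₄} gives r₂ω₂e^{iθ₂}+r₃ω₃e^{iθ₃}=r₄ω₄e^{iθ₄}.
Eliminating the other unknown: ω₃ = r₂ω₂ sin(θ₄−θ₂) / [r₃ sin(θ₃−θ₄)].
Numerator sine = +0.61566; denominator sine = +0.71813.
Result = 0.0195·21.49·(+0.61566) / (0.0746·(+0.71813)) = +4.8159 rad/s; magnitude 4.8159 rad/s.

4.82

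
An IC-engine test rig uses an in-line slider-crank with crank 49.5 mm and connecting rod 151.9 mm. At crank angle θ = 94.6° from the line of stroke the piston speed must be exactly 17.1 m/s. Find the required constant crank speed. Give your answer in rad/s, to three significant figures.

356

For an in-line slider-crank, |v_piston| = rω|sinθ|·[1 + r cosθ/√(L² − r² sin²θ)].
With r = 0.0495 m, L = 0.1519 m, θ = 94.6°: the bracketed kinematic factor |dx/dθ| = 0.047977 m.
ω = v/|dx/dθ| = 17.1/0.047977 = 356.42 rad/s.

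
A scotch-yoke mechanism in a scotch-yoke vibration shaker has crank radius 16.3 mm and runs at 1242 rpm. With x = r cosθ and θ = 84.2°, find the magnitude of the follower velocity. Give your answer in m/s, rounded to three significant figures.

ω = 130.1 rad/s (from 1242 rpm).
x = r cosθ ⇒ ẋ = −rω sinθ.
|v| = rω|sinθ| = 0.0163·130.1·|sin 84.2°| = 2.1092 m/s.

2.11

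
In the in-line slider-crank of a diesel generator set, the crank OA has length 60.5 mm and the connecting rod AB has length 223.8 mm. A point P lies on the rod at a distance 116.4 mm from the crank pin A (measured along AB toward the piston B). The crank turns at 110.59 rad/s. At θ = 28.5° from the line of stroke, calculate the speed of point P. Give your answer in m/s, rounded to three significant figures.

4.57

ω = 110.6 rad/s.  Crank-pin speed |V_A| = rω = 6.6907 m/s, perpendicular to OA.
Rod angle: sinφ = −(r/L) sinθ ⇒ φ = -7.411°; ω_rod = −rω cosθ/√(L²−r²sin²θ) = -26.494 rad/s.
V_P = V_A + ω_rod × AP, with AP = 0.1164 m along the rod.
Components: V_Px = −rω sinθ − a·ω_rod·sinφ = -3.5903 m/s;  V_Py = rω cosθ + a·ω_rod·cosφ = +2.8217 m/s.
|V_P| = √(V_Px² + V_Py²) = 4.5665 m/s.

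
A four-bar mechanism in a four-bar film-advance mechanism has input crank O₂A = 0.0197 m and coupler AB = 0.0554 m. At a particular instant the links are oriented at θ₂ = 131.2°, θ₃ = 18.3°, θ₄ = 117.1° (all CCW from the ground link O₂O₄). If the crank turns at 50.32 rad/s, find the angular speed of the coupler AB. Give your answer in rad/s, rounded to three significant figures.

ω₂ = 50.32 rad/s
Differentiating the loop-closure r₂e^{iθ₂}+r₃e^{iθ₃}=r₁+r₄e^{iθ₄} gives r₂ω₂e^{iθ₂}+r₃ω₃e^{iθ₃}=r₄ω₄e^{iθ₄}.
Eliminating the other unknown: ω₃ = r₂ω₂ sin(θ₄−θ₂) / [r₃ sin(θ₃−θ₄)].
Numerator sine = -0.24362; denominator sine = -0.98823.
Result = 0.0197·50.32·(-0.24362) / (0.0554·(-0.98823)) = +4.4111 rad/s; magnitude 4.4111 rad/s.

4.41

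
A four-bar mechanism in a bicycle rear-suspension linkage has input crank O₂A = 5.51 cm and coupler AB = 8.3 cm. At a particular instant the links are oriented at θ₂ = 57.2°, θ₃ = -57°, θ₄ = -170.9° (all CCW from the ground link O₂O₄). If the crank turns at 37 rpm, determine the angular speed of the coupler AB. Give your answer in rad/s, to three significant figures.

2.09

ω₂ = 3.875 rad/s (from 37 rpm).
Differentiating the loop-closure r₂e^{iθ₂}+r₃e^{iθ₃}=r₁+r₄e^{iθ₄} gives r₂ω₂e^{iθ₂}+r₃ω₃e^{iθ₃}=r₄ω₄e^{iθ₄}.
Eliminating the other unknown: ω₃ = r₂ω₂ sin(θ₄−θ₂) / [r₃ sin(θ₃−θ₄)].
Numerator sine = +0.74431; denominator sine = +0.91425.
Result = 0.0551·3.875·(+0.74431) / (0.083·(+0.91425)) = +2.0941 rad/s; magnitude 2.0941 rad/s.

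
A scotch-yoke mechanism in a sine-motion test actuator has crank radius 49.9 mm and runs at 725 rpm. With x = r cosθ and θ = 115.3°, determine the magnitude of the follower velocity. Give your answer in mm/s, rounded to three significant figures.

ω = 75.92 rad/s (from 725 rpm).
x = r cosθ ⇒ ẋ = −rω sinθ.
|v| = rω|sinθ| = 0.0499·75.92·|sin 115.3°| = 3.4251 m/s = 3425.1 mm/s.

3430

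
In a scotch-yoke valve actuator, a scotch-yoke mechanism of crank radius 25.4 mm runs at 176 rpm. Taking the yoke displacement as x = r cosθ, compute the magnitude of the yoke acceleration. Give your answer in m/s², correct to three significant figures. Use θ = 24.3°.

ω = 18.43 rad/s (from 176 rpm).
x = r cosθ ⇒ ẍ = −rω² cosθ (ω constant).
|a| = rω²|cosθ| = 0.0254·(18.43)²·|cos 24.3°| = 7.8637 m/s².

7.86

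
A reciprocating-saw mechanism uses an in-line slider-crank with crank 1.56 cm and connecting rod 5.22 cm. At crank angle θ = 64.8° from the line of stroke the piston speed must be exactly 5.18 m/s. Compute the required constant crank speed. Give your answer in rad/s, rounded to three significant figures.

For an in-line slider-crank, |v_piston| = rω|sinθ|·[1 + r cosθ/√(L² − r² sin²θ)].
With r = 0.0156 m, L = 0.0522 m, θ = 64.8°: the bracketed kinematic factor |dx/dθ| = 0.015981 m.
ω = v/|dx/dθ| = 5.18/0.015981 = 324.14 rad/s.

324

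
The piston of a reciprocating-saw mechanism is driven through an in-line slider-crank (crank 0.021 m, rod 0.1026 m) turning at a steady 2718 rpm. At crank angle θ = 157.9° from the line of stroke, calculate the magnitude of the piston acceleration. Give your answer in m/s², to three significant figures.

1320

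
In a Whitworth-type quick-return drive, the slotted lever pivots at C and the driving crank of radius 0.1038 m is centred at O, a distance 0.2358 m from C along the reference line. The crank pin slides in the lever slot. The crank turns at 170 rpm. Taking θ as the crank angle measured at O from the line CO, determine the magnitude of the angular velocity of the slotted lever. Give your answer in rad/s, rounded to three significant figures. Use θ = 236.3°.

ω = 17.8 rad/s (from 170 rpm).
Crank pin A relative to C: A = (d + r cosθ, r sinθ); lever angle φ = atan2(r sinθ, d + r cosθ).
Differentiating tanφ: φ̇ = rω(d cosθ + r)/(d² + r² + 2dr cosθ).
d² + r² + 2dr cosθ = |CA|² = 0.0392153 m²;  d cosθ + r = -0.027032 m.
|ω_lever| = |0.1038·17.8·-0.027032| / 0.0392153 = 1.2738 rad/s.

1.27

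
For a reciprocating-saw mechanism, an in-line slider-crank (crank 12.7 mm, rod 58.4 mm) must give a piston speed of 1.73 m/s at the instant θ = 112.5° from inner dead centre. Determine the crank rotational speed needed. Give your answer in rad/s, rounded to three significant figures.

161

For an in-line slider-crank, |v_piston| = rω|sinθ|·[1 + r cosθ/√(L² − r² sin²θ)].
With r = 0.0127 m, L = 0.0584 m, θ = 112.5°: the bracketed kinematic factor |dx/dθ| = 0.010736 m.
ω = v/|dx/dθ| = 1.73/0.010736 = 161.13 rad/s.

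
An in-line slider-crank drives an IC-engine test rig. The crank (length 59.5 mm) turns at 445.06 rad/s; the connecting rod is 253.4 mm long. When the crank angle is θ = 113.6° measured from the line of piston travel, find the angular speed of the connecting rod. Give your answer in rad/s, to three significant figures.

ω = 445.1 rad/s
The rod makes angle φ with the slider axis where L sinφ = r sinθ; differentiating, L cosφ·φ̇ = r ω cosθ.
L cosφ = √(L² − r² sin²θ) = 0.24746 m.
|ω_rod| = r ω |cosθ| / √(L² − r² sin²θ) = 0.0595·445.1·0.40035/0.24746 = 42.841 rad/s.

42.8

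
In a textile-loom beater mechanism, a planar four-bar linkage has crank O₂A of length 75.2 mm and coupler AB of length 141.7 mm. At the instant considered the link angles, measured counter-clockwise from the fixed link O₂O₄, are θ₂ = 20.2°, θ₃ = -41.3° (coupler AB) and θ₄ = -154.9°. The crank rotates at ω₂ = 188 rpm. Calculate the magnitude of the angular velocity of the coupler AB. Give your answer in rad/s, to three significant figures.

ω₂ = 19.69 rad/s (from 188 rpm).
Differentiating the loop-closure r₂e^{iθ₂}+r₃e^{iθ₃}=r₁+r₄e^{iθ₄} gives r₂ω₂e^{iθ₂}+r₃ω₃e^{iθ₃}=r₄ω₄e^{iθ₄}.
Eliminating the other unknown: ω₃ = r₂ω₂ sin(θ₄−θ₂) / [r₃ sin(θ₃−θ₄)].
Numerator sine = -0.08542; denominator sine = +0.91636.
Result = 0.0752·19.69·(-0.08542) / (0.1417·(+0.91636)) = -0.97389 rad/s; magnitude 0.97389 rad/s.

0.974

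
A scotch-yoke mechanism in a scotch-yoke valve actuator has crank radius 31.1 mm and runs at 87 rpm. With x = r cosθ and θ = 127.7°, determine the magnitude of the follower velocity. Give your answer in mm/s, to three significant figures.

ω = 9.111 rad/s (from 87 rpm).
x = r cosθ ⇒ ẋ = −rω sinθ.
|v| = rω|sinθ| = 0.0311·9.111·|sin 127.7°| = 0.22419 m/s = 224.19 mm/s.

224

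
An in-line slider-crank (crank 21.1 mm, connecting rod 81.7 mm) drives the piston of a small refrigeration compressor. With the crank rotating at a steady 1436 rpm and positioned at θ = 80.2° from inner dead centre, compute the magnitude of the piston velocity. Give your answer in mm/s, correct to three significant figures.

3270

ω = 2π·1436/60 = 150.4 rad/s
For an in-line slider-crank, x = r cosθ + √(L² − r² sin²θ), so v = −rω sinθ·[1 + r cosθ/√(L² − r² sin²θ)].
With r = 0.0211 m, L = 0.0817 m, θ = 80.2°: √(L² − r² sin²θ) = 0.07901 m.
v = −0.0211·150.4·0.98541·[1 + 0.0211·0.17021/0.07901] = -3.2688 m/s.
|v| = 3.2688 m/s = 3268.8 mm/s.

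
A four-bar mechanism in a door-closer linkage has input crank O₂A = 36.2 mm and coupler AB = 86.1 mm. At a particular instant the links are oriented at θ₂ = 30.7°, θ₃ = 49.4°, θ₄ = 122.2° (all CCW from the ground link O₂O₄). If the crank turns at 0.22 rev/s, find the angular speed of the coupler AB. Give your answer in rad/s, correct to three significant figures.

0.608

ω₂ = 1.382 rad/s (from 0.22 rev/s).
Differentiating the loop-closure r₂e^{iθ₂}+r₃e^{iθ₃}=r₁+r₄e^{iθ₄} gives r₂ω₂e^{iθ₂}+r₃ω₃e^{iθ₃}=r₄ω₄e^{iθ₄}.
Eliminating the other unknown: ω₃ = r₂ω₂ sin(θ₄−θ₂) / [r₃ sin(θ₃−θ₄)].
Numerator sine = +0.99966; denominator sine = -0.95528.
Result = 0.0362·1.382·(+0.99966) / (0.0861·(-0.95528)) = -0.60818 rad/s; magnitude 0.60818 rad/s.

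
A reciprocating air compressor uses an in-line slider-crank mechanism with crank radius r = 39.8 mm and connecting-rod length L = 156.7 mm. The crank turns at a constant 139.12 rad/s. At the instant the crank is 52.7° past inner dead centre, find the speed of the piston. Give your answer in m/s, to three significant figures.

ω = 139.1 rad/s
For an in-line slider-crank, x = r cosθ + √(L² − r² sin²θ), so v = −rω sinθ·[1 + r cosθ/√(L² − r² sin²θ)].
With r = 0.0398 m, L = 0.1567 m, θ = 52.7°: √(L² − r² sin²θ) = 0.15347 m.
v = −0.0398·139.1·0.79547·[1 + 0.0398·0.60599/0.15347] = -5.0967 m/s.
|v| = 5.0967 m/s.

5.10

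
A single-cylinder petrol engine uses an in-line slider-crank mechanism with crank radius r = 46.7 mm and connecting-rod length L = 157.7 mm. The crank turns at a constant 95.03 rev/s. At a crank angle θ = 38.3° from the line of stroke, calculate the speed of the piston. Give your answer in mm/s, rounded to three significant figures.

21400

ω = 2π·95 = 597.1 rad/s
For an in-line slider-crank, x = r cosθ + √(L² − r² sin²θ), so v = −rω sinθ·[1 + r cosθ/√(L² − r² sin²θ)].
With r = 0.0467 m, L = 0.1577 m, θ = 38.3°: √(L² − r² sin²θ) = 0.15502 m.
v = −0.0467·597.1·0.61978·[1 + 0.0467·0.78478/0.15502] = -21.368 m/s.
|v| = 21.368 m/s = 21368 mm/s.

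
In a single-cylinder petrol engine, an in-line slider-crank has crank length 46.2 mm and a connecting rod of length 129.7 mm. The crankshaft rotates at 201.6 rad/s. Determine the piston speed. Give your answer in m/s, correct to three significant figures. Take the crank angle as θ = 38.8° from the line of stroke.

7.50

ω = 201.6 rad/s
For an in-line slider-crank, x = r cosθ + √(L² − r² sin²θ), so v = −rω sinθ·[1 + r cosθ/√(L² − r² sin²θ)].
With r = 0.0462 m, L = 0.1297 m, θ = 38.8°: √(L² − r² sin²θ) = 0.12643 m.
v = −0.0462·201.6·0.62660·[1 + 0.0462·0.77934/0.12643] = -7.4982 m/s.
|v| = 7.4982 m/s.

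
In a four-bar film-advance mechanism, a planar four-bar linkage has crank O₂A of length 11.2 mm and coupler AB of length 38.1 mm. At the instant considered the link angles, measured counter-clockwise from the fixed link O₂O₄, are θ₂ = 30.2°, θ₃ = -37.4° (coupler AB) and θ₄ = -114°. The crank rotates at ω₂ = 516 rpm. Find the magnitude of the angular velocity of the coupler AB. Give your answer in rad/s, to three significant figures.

9.55

ω₂ = 54.04 rad/s (from 516 rpm).
Differentiating the loop-closure r₂e^{iθ₂}+r₃e^{iθ₃}=r₁+r₄e^{iθ₄} gives r₂ω₂e^{iθ₂}+r₃ω₃e^{iθ₃}=r₄ω₄e^{iθ₄}.
Eliminating the other unknown: ω₃ = r₂ω₂ sin(θ₄−θ₂) / [r₃ sin(θ₃−θ₄)].
Numerator sine = -0.58496; denominator sine = +0.97278.
Result = 0.0112·54.04·(-0.58496) / (0.0381·(+0.97278)) = -9.5518 rad/s; magnitude 9.5518 rad/s.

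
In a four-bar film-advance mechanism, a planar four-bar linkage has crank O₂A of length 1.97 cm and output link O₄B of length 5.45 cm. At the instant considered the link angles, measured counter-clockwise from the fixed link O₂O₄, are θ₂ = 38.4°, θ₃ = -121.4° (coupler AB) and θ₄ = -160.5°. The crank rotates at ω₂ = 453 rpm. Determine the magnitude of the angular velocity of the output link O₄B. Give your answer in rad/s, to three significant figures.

9.39

ω₂ = 47.44 rad/s (from 453 rpm).
Differentiating the loop-closure r₂e^{iθ₂}+r₃e^{iθ₃}=r₁+r₄e^{iθ₄} gives r₂ω₂e^{iθ₂}+r₃ω₃e^{iθ₃}=r₄ω₄e^{iθ₄}.
Eliminating the other unknown: ω₄ = r₂ω₂ sin(θ₂−θ₃) / [r₄ sin(θ₄−θ₃)].
Numerator sine = +0.34530; denominator sine = -0.63068.
Result = 0.0197·47.44·(+0.34530) / (0.0545·(-0.63068)) = -9.3883 rad/s; magnitude 9.3883 rad/s.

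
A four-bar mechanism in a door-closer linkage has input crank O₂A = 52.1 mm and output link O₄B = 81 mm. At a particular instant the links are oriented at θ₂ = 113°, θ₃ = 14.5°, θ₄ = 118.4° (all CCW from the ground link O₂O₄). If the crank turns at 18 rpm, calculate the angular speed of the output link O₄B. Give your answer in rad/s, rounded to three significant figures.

ω₂ = 1.885 rad/s (from 18 rpm).
Differentiating the loop-closure r₂e^{iθ₂}+r₃e^{iθ₃}=r₁+r₄e^{iθ₄} gives r₂ω₂e^{iθ₂}+r₃ω₃e^{iθ₃}=r₄ω₄e^{iθ₄}.
Eliminating the other unknown: ω₄ = r₂ω₂ sin(θ₂−θ₃) / [r₄ sin(θ₄−θ₃)].
Numerator sine = +0.98902; denominator sine = +0.97072.
Result = 0.0521·1.885·(+0.98902) / (0.081·(+0.97072)) = +1.2353 rad/s; magnitude 1.2353 rad/s.

1.24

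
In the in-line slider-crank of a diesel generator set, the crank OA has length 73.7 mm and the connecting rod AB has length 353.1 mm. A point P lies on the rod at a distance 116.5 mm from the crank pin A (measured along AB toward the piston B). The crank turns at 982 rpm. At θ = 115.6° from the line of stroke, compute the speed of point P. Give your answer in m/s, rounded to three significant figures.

ω = 102.8 rad/s.  Crank-pin speed |V_A| = rω = 7.5789 m/s, perpendicular to OA.
Rod angle: sinφ = −(r/L) sinθ ⇒ φ = -10.850°; ω_rod = −rω cosθ/√(L²−r²sin²θ) = +9.4431 rad/s.
V_P = V_A + ω_rod × AP, with AP = 0.1165 m along the rod.
Components: V_Px = −rω sinθ − a·ω_rod·sinφ = -6.6278 m/s;  V_Py = rω cosθ + a·ω_rod·cosφ = -2.1943 m/s.
|V_P| = √(V_Px² + V_Py²) = 6.9816 m/s.

6.98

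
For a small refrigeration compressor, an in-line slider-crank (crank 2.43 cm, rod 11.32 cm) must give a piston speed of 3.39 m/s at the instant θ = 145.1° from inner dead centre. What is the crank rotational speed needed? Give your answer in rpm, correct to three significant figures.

2830

For an in-line slider-crank, |v_piston| = rω|sinθ|·[1 + r cosθ/√(L² − r² sin²θ)].
With r = 0.0243 m, L = 0.1132 m, θ = 145.1°: the bracketed kinematic factor |dx/dθ| = 0.011437 m.
ω = v/|dx/dθ| = 3.39/0.011437 = 296.41 rad/s.
N = 60ω/(2π) = 2830.5 rpm.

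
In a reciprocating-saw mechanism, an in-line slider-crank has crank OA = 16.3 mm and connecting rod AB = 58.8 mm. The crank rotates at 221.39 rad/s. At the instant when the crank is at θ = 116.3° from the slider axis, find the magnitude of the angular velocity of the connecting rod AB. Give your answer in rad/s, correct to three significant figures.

28.1

ω = 221.4 rad/s
The rod makes angle φ with the slider axis where L sinφ = r sinθ; differentiating, L cosφ·φ̇ = r ω cosθ.
L cosφ = √(L² − r² sin²θ) = 0.056955 m.
|ω_rod| = r ω |cosθ| / √(L² − r² sin²θ) = 0.0163·221.4·0.44307/0.056955 = 28.073 rad/s.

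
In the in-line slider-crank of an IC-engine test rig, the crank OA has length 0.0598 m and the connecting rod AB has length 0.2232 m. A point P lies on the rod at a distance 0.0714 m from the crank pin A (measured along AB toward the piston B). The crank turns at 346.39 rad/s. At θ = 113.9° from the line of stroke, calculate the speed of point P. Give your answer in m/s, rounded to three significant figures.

ω = 346.4 rad/s.  Crank-pin speed |V_A| = rω = 20.714 m/s, perpendicular to OA.
Rod angle: sinφ = −(r/L) sinθ ⇒ φ = -14.179°; ω_rod = −rω cosθ/√(L²−r²sin²θ) = +38.781 rad/s.
V_P = V_A + ω_rod × AP, with AP = 0.0714 m along the rod.
Components: V_Px = −rω sinθ − a·ω_rod·sinφ = -18.26 m/s;  V_Py = rω cosθ + a·ω_rod·cosφ = -5.7076 m/s.
|V_P| = √(V_Px² + V_Py²) = 19.131 m/s.

19.1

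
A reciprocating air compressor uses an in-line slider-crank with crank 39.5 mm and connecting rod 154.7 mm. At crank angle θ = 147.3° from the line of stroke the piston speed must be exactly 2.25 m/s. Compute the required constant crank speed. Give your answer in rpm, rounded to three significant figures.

1290

For an in-line slider-crank, |v_piston| = rω|sinθ|·[1 + r cosθ/√(L² − r² sin²θ)].
With r = 0.0395 m, L = 0.1547 m, θ = 147.3°: the bracketed kinematic factor |dx/dθ| = 0.01671 m.
ω = v/|dx/dθ| = 2.25/0.01671 = 134.65 rad/s.
N = 60ω/(2π) = 1285.8 rpm.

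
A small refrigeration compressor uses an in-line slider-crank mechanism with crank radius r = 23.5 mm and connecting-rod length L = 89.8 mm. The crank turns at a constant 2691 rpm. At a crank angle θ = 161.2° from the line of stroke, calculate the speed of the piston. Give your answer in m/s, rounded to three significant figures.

1.60

ω = 2π·2691/60 = 281.8 rad/s
For an in-line slider-crank, x = r cosθ + √(L² − r² sin²θ), so v = −rω sinθ·[1 + r cosθ/√(L² − r² sin²θ)].
With r = 0.0235 m, L = 0.0898 m, θ = 161.2°: √(L² − r² sin²θ) = 0.08948 m.
v = −0.0235·281.8·0.32227·[1 + 0.0235·-0.94665/0.08948] = -1.6036 m/s.
|v| = 1.6036 m/s.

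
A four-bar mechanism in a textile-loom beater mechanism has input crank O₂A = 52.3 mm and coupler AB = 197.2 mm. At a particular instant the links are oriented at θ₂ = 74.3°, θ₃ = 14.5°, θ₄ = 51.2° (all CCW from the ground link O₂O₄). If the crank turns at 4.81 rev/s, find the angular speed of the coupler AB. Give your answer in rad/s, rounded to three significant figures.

ω₂ = 30.22 rad/s (from 4.81 rev/s).
Differentiating the loop-closure r₂e^{iθ₂}+r₃e^{iθ₃}=r₁+r₄e^{iθ₄} gives r₂ω₂e^{iθ₂}+r₃ω₃e^{iθ₃}=r₄ω₄e^{iθ₄}.
Eliminating the other unknown: ω₃ = r₂ω₂ sin(θ₄−θ₂) / [r₃ sin(θ₃−θ₄)].
Numerator sine = -0.39234; denominator sine = -0.59763.
Result = 0.0523·30.22·(-0.39234) / (0.1972·(-0.59763)) = +5.262 rad/s; magnitude 5.262 rad/s.

5.26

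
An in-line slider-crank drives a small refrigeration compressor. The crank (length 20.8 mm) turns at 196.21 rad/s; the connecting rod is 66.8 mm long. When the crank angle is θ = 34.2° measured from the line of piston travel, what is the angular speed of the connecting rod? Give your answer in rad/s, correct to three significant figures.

51.3

ω = 196.2 rad/s
The rod makes angle φ with the slider axis where L sinφ = r sinθ; differentiating, L cosφ·φ̇ = r ω cosθ.
L cosφ = √(L² − r² sin²θ) = 0.065769 m.
|ω_rod| = r ω |cosθ| / √(L² − r² sin²θ) = 0.0208·196.2·0.82708/0.065769 = 51.323 rad/s.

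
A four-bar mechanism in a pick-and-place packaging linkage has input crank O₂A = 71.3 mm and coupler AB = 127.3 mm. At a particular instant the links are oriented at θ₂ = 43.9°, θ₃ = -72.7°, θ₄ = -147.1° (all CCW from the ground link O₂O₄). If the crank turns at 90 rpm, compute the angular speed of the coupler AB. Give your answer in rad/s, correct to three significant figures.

1.05

ω₂ = 9.425 rad/s (from 90 rpm).
Differentiating the loop-closure r₂e^{iθ₂}+r₃e^{iθ₃}=r₁+r₄e^{iθ₄} gives r₂ω₂e^{iθ₂}+r₃ω₃e^{iθ₃}=r₄ω₄e^{iθ₄}.
Eliminating the other unknown: ω₃ = r₂ω₂ sin(θ₄−θ₂) / [r₃ sin(θ₃−θ₄)].
Numerator sine = +0.19081; denominator sine = +0.96316.
Result = 0.0713·9.425·(+0.19081) / (0.1273·(+0.96316)) = +1.0458 rad/s; magnitude 1.0458 rad/s.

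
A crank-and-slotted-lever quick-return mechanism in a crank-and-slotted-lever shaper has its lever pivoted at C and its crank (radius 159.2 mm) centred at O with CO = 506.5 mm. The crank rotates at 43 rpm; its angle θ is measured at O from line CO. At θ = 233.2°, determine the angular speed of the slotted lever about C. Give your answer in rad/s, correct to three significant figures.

ω = 4.503 rad/s (from 43 rpm).
Crank pin A relative to C: A = (d + r cosθ, r sinθ); lever angle φ = atan2(r sinθ, d + r cosθ).
Differentiating tanφ: φ̇ = rω(d cosθ + r)/(d² + r² + 2dr cosθ).
d² + r² + 2dr cosθ = |CA|² = 0.185283 m²;  d cosθ + r = -0.14421 m.
|ω_lever| = |0.1592·4.503·-0.14421| / 0.185283 = 0.55794 rad/s.

0.558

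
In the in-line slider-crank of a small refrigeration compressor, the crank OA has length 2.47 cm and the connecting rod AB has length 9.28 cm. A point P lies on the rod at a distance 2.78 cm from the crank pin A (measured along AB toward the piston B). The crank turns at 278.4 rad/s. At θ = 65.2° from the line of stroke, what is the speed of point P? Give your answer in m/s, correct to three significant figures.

ω = 278.4 rad/s.  Crank-pin speed |V_A| = rω = 6.8765 m/s, perpendicular to OA.
Rod angle: sinφ = −(r/L) sinθ ⇒ φ = -13.982°; ω_rod = −rω cosθ/√(L²−r²sin²θ) = -32.03 rad/s.
V_P = V_A + ω_rod × AP, with AP = 0.0278 m along the rod.
Components: V_Px = −rω sinθ − a·ω_rod·sinφ = -6.4575 m/s;  V_Py = rω cosθ + a·ω_rod·cosφ = +2.0203 m/s.
|V_P| = √(V_Px² + V_Py²) = 6.7661 m/s.

6.77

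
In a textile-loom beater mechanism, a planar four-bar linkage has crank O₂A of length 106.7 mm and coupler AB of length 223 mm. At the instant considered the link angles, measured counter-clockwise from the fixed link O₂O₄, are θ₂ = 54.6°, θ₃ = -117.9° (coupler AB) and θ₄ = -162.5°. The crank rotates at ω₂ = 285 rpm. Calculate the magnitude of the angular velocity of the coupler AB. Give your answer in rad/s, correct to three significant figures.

12.3

ω₂ = 29.85 rad/s (from 285 rpm).
Differentiating the loop-closure r₂e^{iθ₂}+r₃e^{iθ₃}=r₁+r₄e^{iθ₄} gives r₂ω₂e^{iθ₂}+r₃ω₃e^{iθ₃}=r₄ω₄e^{iθ₄}.
Eliminating the other unknown: ω₃ = r₂ω₂ sin(θ₄−θ₂) / [r₃ sin(θ₃−θ₄)].
Numerator sine = +0.60321; denominator sine = +0.70215.
Result = 0.1067·29.85·(+0.60321) / (0.223·(+0.70215)) = +12.268 rad/s; magnitude 12.268 rad/s.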